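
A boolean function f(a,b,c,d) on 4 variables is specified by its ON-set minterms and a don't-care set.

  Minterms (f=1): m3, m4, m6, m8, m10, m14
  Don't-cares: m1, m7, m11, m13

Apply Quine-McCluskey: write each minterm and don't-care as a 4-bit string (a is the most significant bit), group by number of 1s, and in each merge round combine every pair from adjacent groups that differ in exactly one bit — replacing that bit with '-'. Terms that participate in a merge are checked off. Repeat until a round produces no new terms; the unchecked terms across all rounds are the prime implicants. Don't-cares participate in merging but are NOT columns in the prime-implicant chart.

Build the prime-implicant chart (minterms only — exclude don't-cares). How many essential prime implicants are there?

2

size-2^0 implicants → 0001(✓)  0011(✓)  0100(✓)  0110(✓)  0111(✓)  1000(✓)  1010(✓)  1011(✓)  1101  1110(✓)
size-2^1 implicants → -011  -110  0-11  00-1  01-0  011-  1-10  10-0  101-
Unchecked terms (primes): -011, -110, 0-11, 00-1, 01-0, 011-, 1-10, 10-0, 101-, 1101
Minterm coverage:
  m3 ⊆ -011,0-11,00-1
  m4 ⊆ 01-0 [E]
  m6 ⊆ -110,01-0,011-
  m8 ⊆ 10-0 [E]
  m10 ⊆ 1-10,10-0,101-
  m14 ⊆ -110,1-10
E = {01-0, 10-0}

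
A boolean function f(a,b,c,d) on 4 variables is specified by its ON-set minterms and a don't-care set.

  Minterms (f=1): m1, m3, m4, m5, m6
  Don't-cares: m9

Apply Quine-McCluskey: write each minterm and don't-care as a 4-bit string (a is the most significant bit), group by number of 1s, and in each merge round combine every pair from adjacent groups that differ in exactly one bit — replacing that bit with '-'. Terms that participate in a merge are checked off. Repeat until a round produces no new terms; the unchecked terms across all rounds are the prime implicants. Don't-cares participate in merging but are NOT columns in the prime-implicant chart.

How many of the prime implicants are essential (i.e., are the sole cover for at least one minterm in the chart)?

2

[col 0] 0001*, 0011*, 0100*, 0101*, 0110*, 1001*
[col 1] -001, 0-01, 00-1, 01-0, 010-
Prime implicants: -001, 0-01, 00-1, 01-0, 010-
PI chart (minterm → PIs covering it):
  1 | -001,0-01,00-1
  3 | 00-1  (sole → essential)
  4 | 01-0,010-
  5 | 0-01,010-
  6 | 01-0  (sole → essential)
Essential prime implicants: 00-1, 01-0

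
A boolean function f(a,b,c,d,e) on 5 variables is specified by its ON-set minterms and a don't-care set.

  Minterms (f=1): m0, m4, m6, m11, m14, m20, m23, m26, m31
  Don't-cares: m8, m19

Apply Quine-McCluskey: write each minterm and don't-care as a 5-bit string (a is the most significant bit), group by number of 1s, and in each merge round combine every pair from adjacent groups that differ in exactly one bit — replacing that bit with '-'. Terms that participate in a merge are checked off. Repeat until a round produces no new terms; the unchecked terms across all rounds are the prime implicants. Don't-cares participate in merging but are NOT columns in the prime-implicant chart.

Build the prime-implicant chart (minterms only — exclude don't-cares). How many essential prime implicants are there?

5

Round 0: 00000✓ 00100✓ 00110✓ 01000✓ 01011 01110✓ 10011✓ 10100✓ 10111✓ 11010 11111✓
Round 1: -0100 0-000 0-110 00-00 001-0 1-111 10-11
PIs = {-0100, 0-000, 0-110, 00-00, 001-0, 01011, 1-111, 10-11, 11010}
Coverage chart:
  m0: 0-000,00-00
  m4: -0100,00-00,001-0
  m6: 0-110,001-0
  m11: 01011 ←essential
  m14: 0-110 ←essential
  m20: -0100 ←essential
  m23: 1-111,10-11
  m26: 11010 ←essential
  m31: 1-111 ←essential
Essential: -0100, 0-110, 01011, 1-111, 11010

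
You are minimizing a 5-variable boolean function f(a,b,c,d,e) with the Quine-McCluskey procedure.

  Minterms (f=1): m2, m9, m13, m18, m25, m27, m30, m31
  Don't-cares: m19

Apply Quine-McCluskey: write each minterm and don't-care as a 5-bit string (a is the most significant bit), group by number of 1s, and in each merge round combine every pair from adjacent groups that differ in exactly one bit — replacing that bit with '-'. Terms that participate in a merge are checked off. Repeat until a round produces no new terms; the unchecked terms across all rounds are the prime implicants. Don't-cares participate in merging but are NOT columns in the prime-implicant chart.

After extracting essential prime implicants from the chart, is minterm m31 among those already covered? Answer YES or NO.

YES

size-2^0 implicants → 00010(✓)  01001(✓)  01101(✓)  10010(✓)  10011(✓)  11001(✓)  11011(✓)  11110(✓)  11111(✓)
size-2^1 implicants → -0010  -1001  01-01  1-011  1001-  11-11  110-1  1111-
Unchecked terms (primes): -0010, -1001, 01-01, 1-011, 1001-, 11-11, 110-1, 1111-
Minterm coverage:
  m2 ⊆ -0010 [E]
  m9 ⊆ -1001,01-01
  m13 ⊆ 01-01 [E]
  m18 ⊆ -0010,1001-
  m25 ⊆ -1001,110-1
  m27 ⊆ 1-011,11-11,110-1
  m30 ⊆ 1111- [E]
  m31 ⊆ 11-11,1111-
E = {-0010, 01-01, 1111-}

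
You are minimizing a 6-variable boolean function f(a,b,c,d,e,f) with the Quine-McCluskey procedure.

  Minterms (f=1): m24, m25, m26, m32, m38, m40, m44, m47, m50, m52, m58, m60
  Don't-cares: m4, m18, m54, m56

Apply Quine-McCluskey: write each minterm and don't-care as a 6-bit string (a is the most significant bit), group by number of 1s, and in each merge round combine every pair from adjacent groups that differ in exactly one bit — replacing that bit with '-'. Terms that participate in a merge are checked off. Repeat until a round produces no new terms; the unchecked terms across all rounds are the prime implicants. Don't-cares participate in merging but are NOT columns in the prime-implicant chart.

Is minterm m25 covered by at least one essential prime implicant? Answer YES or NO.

YES

[col 0] 000100, 010010*, 011000*, 011001*, 011010*, 100000*, 100110*, 101000*, 101100*, 101111, 110010*, 110100*, 110110*, 111000*, 111010*, 111100*
[col 1] -10010*, -11000*, -11010*, 01-010*, 0110-0*, 01100-, 1-0110, 1-1000*, 1-1100*, 10-000, 101-00*, 11-010*, 11-100, 110-10, 1101-0, 111-00*, 1110-0*
[col 2] -1-010, -110-0, 1-1-00
Prime implicants: -1-010, -110-0, 000100, 01100-, 1-0110, 1-1-00, 10-000, 101111, 11-100, 110-10, 1101-0
PI chart (minterm → PIs covering it):
  24 | -110-0,01100-
  25 | 01100-  (sole → essential)
  26 | -1-010,-110-0
  32 | 10-000  (sole → essential)
  38 | 1-0110  (sole → essential)
  40 | 1-1-00,10-000
  44 | 1-1-00  (sole → essential)
  47 | 101111  (sole → essential)
  50 | -1-010,110-10
  52 | 11-100,1101-0
  58 | -1-010,-110-0
  60 | 1-1-00,11-100
Essential prime implicants: 01100-, 1-0110, 1-1-00, 10-000, 101111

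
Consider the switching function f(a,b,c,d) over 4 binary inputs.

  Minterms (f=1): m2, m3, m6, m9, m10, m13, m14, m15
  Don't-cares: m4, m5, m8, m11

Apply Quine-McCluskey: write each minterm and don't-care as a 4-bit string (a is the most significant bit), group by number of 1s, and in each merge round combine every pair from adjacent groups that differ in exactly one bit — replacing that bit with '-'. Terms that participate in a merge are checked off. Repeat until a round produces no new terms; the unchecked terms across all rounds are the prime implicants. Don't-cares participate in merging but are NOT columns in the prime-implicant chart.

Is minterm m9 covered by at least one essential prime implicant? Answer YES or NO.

size-2^0 implicants → 0010(✓)  0011(✓)  0100(✓)  0101(✓)  0110(✓)  1000(✓)  1001(✓)  1010(✓)  1011(✓)  1101(✓)  1110(✓)  1111(✓)
size-2^1 implicants → -010(✓)  -011(✓)  -101  -110(✓)  0-10(✓)  001-(✓)  01-0  010-  1-01(✓)  1-10(✓)  1-11(✓)  10-0(✓)  10-1(✓)  100-(✓)  101-(✓)  11-1(✓)  111-(✓)
size-2^2 implicants → --10  -01-  1--1  1-1-  10--
Unchecked terms (primes): --10, -01-, -101, 01-0, 010-, 1--1, 1-1-, 10--
Minterm coverage:
  m2 ⊆ --10,-01-
  m3 ⊆ -01- [E]
  m6 ⊆ --10,01-0
  m9 ⊆ 1--1,10--
  m10 ⊆ --10,-01-,1-1-,10--
  m13 ⊆ -101,1--1
  m14 ⊆ --10,1-1-
  m15 ⊆ 1--1,1-1-
E = {-01-}

NO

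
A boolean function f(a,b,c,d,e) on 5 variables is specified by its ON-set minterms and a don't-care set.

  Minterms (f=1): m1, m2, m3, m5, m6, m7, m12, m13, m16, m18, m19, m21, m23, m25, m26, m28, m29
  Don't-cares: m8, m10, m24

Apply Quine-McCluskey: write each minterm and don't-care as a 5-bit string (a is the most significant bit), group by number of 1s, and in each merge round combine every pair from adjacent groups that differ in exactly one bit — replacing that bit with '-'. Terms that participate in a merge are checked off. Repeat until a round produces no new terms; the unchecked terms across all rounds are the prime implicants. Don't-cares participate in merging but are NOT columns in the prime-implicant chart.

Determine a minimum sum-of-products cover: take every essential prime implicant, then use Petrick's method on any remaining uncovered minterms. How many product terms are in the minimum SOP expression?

7

[col 0] 00001*, 00010*, 00011*, 00101*, 00110*, 00111*, 01000*, 01010*, 01100*, 01101*, 10000*, 10010*, 10011*, 10101*, 10111*, 11000*, 11001*, 11010*, 11100*, 11101*
[col 1] -0010*, -0011*, -0101*, -0111*, -1000*, -1010*, -1100*, -1101*, 0-010*, 0-101*, 00-01*, 00-10*, 00-11*, 000-1*, 0001-*, 001-1*, 0011-*, 01-00*, 010-0*, 0110-*, 1-000*, 1-010*, 1-101*, 10-11*, 100-0*, 1001-*, 101-1*, 11-00*, 11-01*, 110-0*, 1100-*, 1110-*
[col 2] --010, --101, -0-11, -001-, -01-1, -1-00, -10-0, -110-, 00--1, 00-1-, 1-0-0, 11-0-
Prime implicants: --010, --101, -0-11, -001-, -01-1, -1-00, -10-0, -110-, 00--1, 00-1-, 1-0-0, 11-0-
PI chart (minterm → PIs covering it):
  1 | 00--1  (sole → essential)
  2 | --010,-001-,00-1-
  3 | -0-11,-001-,00--1,00-1-
  5 | --101,-01-1,00--1
  6 | 00-1-  (sole → essential)
  7 | -0-11,-01-1,00--1,00-1-
  12 | -1-00,-110-
  13 | --101,-110-
  16 | 1-0-0  (sole → essential)
  18 | --010,-001-,1-0-0
  19 | -0-11,-001-
  21 | --101,-01-1
  23 | -0-11,-01-1
  25 | 11-0-  (sole → essential)
  26 | --010,-10-0,1-0-0
  28 | -1-00,-110-,11-0-
  29 | --101,-110-,11-0-
Essential prime implicants: 00--1, 00-1-, 1-0-0, 11-0-
Petrick residual → --101, -0-11, -1-00
Minimum SOP uses 7 PIs: cd'e + b'de + bd'e' + a'b'e + a'b'd + ac'e' + abd'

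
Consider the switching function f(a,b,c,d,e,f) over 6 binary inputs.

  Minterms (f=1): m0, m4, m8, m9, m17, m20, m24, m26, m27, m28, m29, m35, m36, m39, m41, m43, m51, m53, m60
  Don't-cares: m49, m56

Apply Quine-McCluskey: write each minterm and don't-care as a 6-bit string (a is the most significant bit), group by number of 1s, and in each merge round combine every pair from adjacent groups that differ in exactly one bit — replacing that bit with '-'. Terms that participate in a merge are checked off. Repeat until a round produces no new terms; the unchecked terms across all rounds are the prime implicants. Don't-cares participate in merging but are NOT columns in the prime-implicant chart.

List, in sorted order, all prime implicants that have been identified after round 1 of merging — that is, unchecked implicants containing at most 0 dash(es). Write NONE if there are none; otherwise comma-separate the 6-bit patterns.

NONE

[col 0] 000000*, 000100*, 001000*, 001001*, 010001*, 010100*, 011000*, 011010*, 011011*, 011100*, 011101*, 100011*, 100100*, 100111*, 101001*, 101011*, 110001*, 110011*, 110101*, 111000*, 111100*
[col 1] -00100, -01001, -10001, -11000*, -11100*, 0-0100, 0-1000, 00-000, 000-00, 00100-, 01-100, 011-00*, 0110-0, 01101-, 01110-, 1-0011, 10-011, 100-11, 1010-1, 110-01, 1100-1, 111-00*
[col 2] -11-00
Prime implicants: -00100, -01001, -10001, -11-00, 0-0100, 0-1000, 00-000, 000-00, 00100-, 01-100, 0110-0, 01101-, 01110-, 1-0011, 10-011, 100-11, 1010-1, 110-01, 1100-1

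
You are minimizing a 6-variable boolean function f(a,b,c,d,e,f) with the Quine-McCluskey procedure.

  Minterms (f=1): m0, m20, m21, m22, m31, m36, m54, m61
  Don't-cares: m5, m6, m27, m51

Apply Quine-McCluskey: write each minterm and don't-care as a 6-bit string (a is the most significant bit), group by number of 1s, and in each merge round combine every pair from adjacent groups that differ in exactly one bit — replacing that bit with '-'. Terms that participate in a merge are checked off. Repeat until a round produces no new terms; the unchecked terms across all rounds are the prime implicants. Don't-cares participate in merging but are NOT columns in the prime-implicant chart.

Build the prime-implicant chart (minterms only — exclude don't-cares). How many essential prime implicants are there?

5

[col 0] 000000, 000101*, 000110*, 010100*, 010101*, 010110*, 011011*, 011111*, 100100, 110011, 110110*, 111101
[col 1] -10110, 0-0101, 0-0110, 0101-0, 01010-, 011-11
Prime implicants: -10110, 0-0101, 0-0110, 000000, 0101-0, 01010-, 011-11, 100100, 110011, 111101
PI chart (minterm → PIs covering it):
  0 | 000000  (sole → essential)
  20 | 0101-0,01010-
  21 | 0-0101,01010-
  22 | -10110,0-0110,0101-0
  31 | 011-11  (sole → essential)
  36 | 100100  (sole → essential)
  54 | -10110  (sole → essential)
  61 | 111101  (sole → essential)
Essential prime implicants: -10110, 000000, 011-11, 100100, 111101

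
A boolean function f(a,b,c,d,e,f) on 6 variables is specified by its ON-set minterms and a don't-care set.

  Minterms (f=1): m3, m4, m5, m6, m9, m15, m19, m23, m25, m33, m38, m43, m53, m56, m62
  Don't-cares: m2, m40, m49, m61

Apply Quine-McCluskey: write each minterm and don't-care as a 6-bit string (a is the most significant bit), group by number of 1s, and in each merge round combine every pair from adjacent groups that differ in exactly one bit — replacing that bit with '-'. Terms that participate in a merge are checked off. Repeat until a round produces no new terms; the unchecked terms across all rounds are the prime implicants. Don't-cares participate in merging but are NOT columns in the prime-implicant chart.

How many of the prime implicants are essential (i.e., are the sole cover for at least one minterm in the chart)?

9

[col 0] 000010*, 000011*, 000100*, 000101*, 000110*, 001001*, 001111, 010011*, 010111*, 011001*, 100001*, 100110*, 101000*, 101011, 110001*, 110101*, 111000*, 111101*, 111110
[col 1] -00110, 0-0011, 0-1001, 000-10, 00001-, 0001-0, 00010-, 010-11, 1-0001, 1-1000, 11-101, 110-01
Prime implicants: -00110, 0-0011, 0-1001, 000-10, 00001-, 0001-0, 00010-, 001111, 010-11, 1-0001, 1-1000, 101011, 11-101, 110-01, 111110
PI chart (minterm → PIs covering it):
  3 | 0-0011,00001-
  4 | 0001-0,00010-
  5 | 00010-  (sole → essential)
  6 | -00110,000-10,0001-0
  9 | 0-1001  (sole → essential)
  15 | 001111  (sole → essential)
  19 | 0-0011,010-11
  23 | 010-11  (sole → essential)
  25 | 0-1001  (sole → essential)
  33 | 1-0001  (sole → essential)
  38 | -00110  (sole → essential)
  43 | 101011  (sole → essential)
  53 | 11-101,110-01
  56 | 1-1000  (sole → essential)
  62 | 111110  (sole → essential)
Essential prime implicants: -00110, 0-1001, 00010-, 001111, 010-11, 1-0001, 1-1000, 101011, 111110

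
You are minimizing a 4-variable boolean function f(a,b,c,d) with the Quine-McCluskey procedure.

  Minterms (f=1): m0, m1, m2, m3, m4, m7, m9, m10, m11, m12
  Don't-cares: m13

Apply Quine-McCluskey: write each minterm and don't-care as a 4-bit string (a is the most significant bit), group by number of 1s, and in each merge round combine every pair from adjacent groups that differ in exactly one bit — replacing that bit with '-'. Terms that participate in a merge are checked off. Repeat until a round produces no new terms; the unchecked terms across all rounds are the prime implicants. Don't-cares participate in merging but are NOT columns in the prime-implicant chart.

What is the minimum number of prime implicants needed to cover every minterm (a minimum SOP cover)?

5

[col 0] 0000*, 0001*, 0010*, 0011*, 0100*, 0111*, 1001*, 1010*, 1011*, 1100*, 1101*
[col 1] -001*, -010*, -011*, -100, 0-00, 0-11, 00-0*, 00-1*, 000-*, 001-*, 1-01, 10-1*, 101-*, 110-
[col 2] -0-1, -01-, 00--
Prime implicants: -0-1, -01-, -100, 0-00, 0-11, 00--, 1-01, 110-
PI chart (minterm → PIs covering it):
  0 | 0-00,00--
  1 | -0-1,00--
  2 | -01-,00--
  3 | -0-1,-01-,0-11,00--
  4 | -100,0-00
  7 | 0-11  (sole → essential)
  9 | -0-1,1-01
  10 | -01-  (sole → essential)
  11 | -0-1,-01-
  12 | -100,110-
Essential prime implicants: -01-, 0-11
Petrick residual → -0-1, -100, 0-00
Minimum SOP uses 5 PIs: b'd + b'c + bc'd' + a'c'd' + a'cd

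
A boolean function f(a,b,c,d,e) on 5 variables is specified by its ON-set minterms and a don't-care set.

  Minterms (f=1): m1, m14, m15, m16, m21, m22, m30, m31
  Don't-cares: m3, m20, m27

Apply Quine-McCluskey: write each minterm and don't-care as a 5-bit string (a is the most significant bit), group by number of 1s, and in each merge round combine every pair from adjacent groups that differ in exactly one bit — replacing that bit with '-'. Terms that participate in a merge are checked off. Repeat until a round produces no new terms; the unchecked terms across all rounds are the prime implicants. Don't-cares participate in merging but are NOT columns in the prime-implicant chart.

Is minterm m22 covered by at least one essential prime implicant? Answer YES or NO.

[col 0] 00001*, 00011*, 01110*, 01111*, 10000*, 10100*, 10101*, 10110*, 11011*, 11110*, 11111*
[col 1] -1110*, -1111*, 000-1, 0111-*, 1-110, 10-00, 101-0, 1010-, 11-11, 1111-*
[col 2] -111-
Prime implicants: -111-, 000-1, 1-110, 10-00, 101-0, 1010-, 11-11
PI chart (minterm → PIs covering it):
  1 | 000-1  (sole → essential)
  14 | -111-  (sole → essential)
  15 | -111-  (sole → essential)
  16 | 10-00  (sole → essential)
  21 | 1010-  (sole → essential)
  22 | 1-110,101-0
  30 | -111-,1-110
  31 | -111-,11-11
Essential prime implicants: -111-, 000-1, 10-00, 1010-

NO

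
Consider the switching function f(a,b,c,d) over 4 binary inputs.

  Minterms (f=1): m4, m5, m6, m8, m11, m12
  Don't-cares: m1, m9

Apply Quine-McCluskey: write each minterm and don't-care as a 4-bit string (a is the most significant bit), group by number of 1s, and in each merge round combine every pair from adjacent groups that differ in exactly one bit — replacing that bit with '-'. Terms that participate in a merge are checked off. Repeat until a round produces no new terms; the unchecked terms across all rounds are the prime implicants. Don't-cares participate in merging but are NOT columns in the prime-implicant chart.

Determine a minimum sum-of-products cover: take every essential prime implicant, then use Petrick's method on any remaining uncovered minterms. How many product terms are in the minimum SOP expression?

4

[col 0] 0001*, 0100*, 0101*, 0110*, 1000*, 1001*, 1011*, 1100*
[col 1] -001, -100, 0-01, 01-0, 010-, 1-00, 10-1, 100-
Prime implicants: -001, -100, 0-01, 01-0, 010-, 1-00, 10-1, 100-
PI chart (minterm → PIs covering it):
  4 | -100,01-0,010-
  5 | 0-01,010-
  6 | 01-0  (sole → essential)
  8 | 1-00,100-
  11 | 10-1  (sole → essential)
  12 | -100,1-00
Essential prime implicants: 01-0, 10-1
Petrick residual → 0-01, 1-00
Minimum SOP uses 4 PIs: a'c'd + a'bd' + ac'd' + ab'd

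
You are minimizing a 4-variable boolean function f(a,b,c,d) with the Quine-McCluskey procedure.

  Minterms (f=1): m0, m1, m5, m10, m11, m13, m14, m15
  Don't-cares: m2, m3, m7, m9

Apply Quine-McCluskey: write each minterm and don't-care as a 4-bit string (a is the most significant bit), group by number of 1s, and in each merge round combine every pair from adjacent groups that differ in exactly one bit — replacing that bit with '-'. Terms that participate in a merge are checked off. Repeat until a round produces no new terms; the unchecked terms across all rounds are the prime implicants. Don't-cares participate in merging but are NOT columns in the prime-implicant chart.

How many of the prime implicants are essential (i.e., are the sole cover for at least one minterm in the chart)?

3

[col 0] 0000*, 0001*, 0010*, 0011*, 0101*, 0111*, 1001*, 1010*, 1011*, 1101*, 1110*, 1111*
[col 1] -001*, -010*, -011*, -101*, -111*, 0-01*, 0-11*, 00-0*, 00-1*, 000-*, 001-*, 01-1*, 1-01*, 1-10*, 1-11*, 10-1*, 101-*, 11-1*, 111-*
[col 2] --01*, --11*, -0-1*, -01-, -1-1*, 0--1*, 00--, 1--1*, 1-1-
[col 3] ---1
Prime implicants: ---1, -01-, 00--, 1-1-
PI chart (minterm → PIs covering it):
  0 | 00--  (sole → essential)
  1 | ---1,00--
  5 | ---1  (sole → essential)
  10 | -01-,1-1-
  11 | ---1,-01-,1-1-
  13 | ---1  (sole → essential)
  14 | 1-1-  (sole → essential)
  15 | ---1,1-1-
Essential prime implicants: ---1, 00--, 1-1-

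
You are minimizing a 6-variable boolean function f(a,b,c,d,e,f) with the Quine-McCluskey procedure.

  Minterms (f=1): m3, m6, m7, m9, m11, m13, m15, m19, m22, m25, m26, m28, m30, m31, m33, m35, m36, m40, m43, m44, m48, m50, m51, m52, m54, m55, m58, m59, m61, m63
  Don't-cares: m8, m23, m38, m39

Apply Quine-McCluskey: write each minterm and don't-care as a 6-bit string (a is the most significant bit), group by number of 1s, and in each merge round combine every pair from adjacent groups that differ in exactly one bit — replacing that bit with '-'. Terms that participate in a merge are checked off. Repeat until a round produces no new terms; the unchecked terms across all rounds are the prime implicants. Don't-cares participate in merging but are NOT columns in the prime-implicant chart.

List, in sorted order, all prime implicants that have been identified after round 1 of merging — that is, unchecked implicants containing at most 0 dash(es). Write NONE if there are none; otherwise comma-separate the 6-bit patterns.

Round 0: 000011✓ 000110✓ 000111✓ 001000✓ 001001✓ 001011✓ 001101✓ 001111✓ 010011✓ 010110✓ 010111✓ 011001✓ 011010✓ 011100✓ 011110✓ 011111✓ 100001✓ 100011✓ 100100✓ 100110✓ 100111✓ 101000✓ 101011✓ 101100✓ 110000✓ 110010✓ 110011✓ 110100✓ 110110✓ 110111✓ 111010✓ 111011✓ 111101✓ 111111✓
Round 1: -00011✓ -00110✓ -00111✓ -01000 -01011✓ -10011✓ -10110✓ -10111✓ -11010 -11111✓ 0-0011✓ 0-0110✓ 0-0111✓ 0-1001 0-1111✓ 00-011✓ 00-111✓ 000-11✓ 00011-✓ 001-01✓ 001-11✓ 0010-1✓ 00100- 0011-1✓ 01-110✓ 01-111✓ 010-11✓ 01011-✓ 011-10 0111-0 01111-✓ 1-0011✓ 1-0100✓ 1-0110✓ 1-0111✓ 1-1011✓ 10-011✓ 10-100 100-11✓ 1000-1 1001-0✓ 10011-✓ 101-00 11-010✓ 11-011✓ 11-111✓ 110-00✓ 110-10✓ 110-11✓ 1100-0✓ 11001-✓ 1101-0✓ 11011-✓ 111-11✓ 11101-✓ 1111-1
Round 2: --0011✓ --0110✓ --0111✓ -0-011 -00-11✓ -0011-✓ -1-111 -10-11✓ -1011-✓ 0--111 0-0-11✓ 0-011-✓ 00--11 001--1 01-11- 1--011 1-0-11✓ 1-01-0 1-011-✓ 11--11 11-01- 110--0 110-1-
Round 3: --0-11 --011-
PIs = {--0-11, --011-, -0-011, -01000, -1-111, -11010, 0--111, 0-1001, 00--11, 001--1, 00100-, 01-11-, 011-10, 0111-0, 1--011, 1-01-0, 10-100, 1000-1, 101-00, 11--11, 11-01-, 110--0, 110-1-, 1111-1}

NONE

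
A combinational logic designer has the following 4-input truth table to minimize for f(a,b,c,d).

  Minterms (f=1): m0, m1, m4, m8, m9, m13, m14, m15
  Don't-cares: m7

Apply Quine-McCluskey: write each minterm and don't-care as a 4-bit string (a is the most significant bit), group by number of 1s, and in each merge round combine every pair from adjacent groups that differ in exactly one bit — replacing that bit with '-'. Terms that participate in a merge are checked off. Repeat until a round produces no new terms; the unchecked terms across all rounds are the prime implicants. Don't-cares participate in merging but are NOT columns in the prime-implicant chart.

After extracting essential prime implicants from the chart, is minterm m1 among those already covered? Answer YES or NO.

YES

size-2^0 implicants → 0000(✓)  0001(✓)  0100(✓)  0111(✓)  1000(✓)  1001(✓)  1101(✓)  1110(✓)  1111(✓)
size-2^1 implicants → -000(✓)  -001(✓)  -111  0-00  000-(✓)  1-01  100-(✓)  11-1  111-
size-2^2 implicants → -00-
Unchecked terms (primes): -00-, -111, 0-00, 1-01, 11-1, 111-
Minterm coverage:
  m0 ⊆ -00-,0-00
  m1 ⊆ -00- [E]
  m4 ⊆ 0-00 [E]
  m8 ⊆ -00- [E]
  m9 ⊆ -00-,1-01
  m13 ⊆ 1-01,11-1
  m14 ⊆ 111- [E]
  m15 ⊆ -111,11-1,111-
E = {-00-, 0-00, 111-}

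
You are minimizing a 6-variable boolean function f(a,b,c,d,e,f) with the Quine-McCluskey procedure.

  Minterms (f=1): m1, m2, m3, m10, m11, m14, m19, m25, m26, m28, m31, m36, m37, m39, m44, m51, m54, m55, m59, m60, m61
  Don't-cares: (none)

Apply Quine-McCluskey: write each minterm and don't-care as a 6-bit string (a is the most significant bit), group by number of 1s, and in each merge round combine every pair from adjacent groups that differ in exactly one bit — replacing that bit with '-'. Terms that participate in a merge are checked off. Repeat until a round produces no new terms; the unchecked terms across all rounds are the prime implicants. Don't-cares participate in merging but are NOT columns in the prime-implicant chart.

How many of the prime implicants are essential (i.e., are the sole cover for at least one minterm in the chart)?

10

size-2^0 implicants → 000001(✓)  000010(✓)  000011(✓)  001010(✓)  001011(✓)  001110(✓)  010011(✓)  011001  011010(✓)  011100(✓)  011111  100100(✓)  100101(✓)  100111(✓)  101100(✓)  110011(✓)  110110(✓)  110111(✓)  111011(✓)  111100(✓)  111101(✓)
size-2^1 implicants → -10011  -11100  0-0011  0-1010  00-010(✓)  00-011(✓)  0000-1  00001-(✓)  001-10  00101-(✓)  1-0111  1-1100  10-100  1001-1  10010-  11-011  110-11  11011-  11110-
size-2^2 implicants → 00-01-
Unchecked terms (primes): -10011, -11100, 0-0011, 0-1010, 00-01-, 0000-1, 001-10, 011001, 011111, 1-0111, 1-1100, 10-100, 1001-1, 10010-, 11-011, 110-11, 11011-, 11110-
Minterm coverage:
  m1 ⊆ 0000-1 [E]
  m2 ⊆ 00-01- [E]
  m3 ⊆ 0-0011,00-01-,0000-1
  m10 ⊆ 0-1010,00-01-,001-10
  m11 ⊆ 00-01- [E]
  m14 ⊆ 001-10 [E]
  m19 ⊆ -10011,0-0011
  m25 ⊆ 011001 [E]
  m26 ⊆ 0-1010 [E]
  m28 ⊆ -11100 [E]
  m31 ⊆ 011111 [E]
  m36 ⊆ 10-100,10010-
  m37 ⊆ 1001-1,10010-
  m39 ⊆ 1-0111,1001-1
  m44 ⊆ 1-1100,10-100
  m51 ⊆ -10011,11-011,110-11
  m54 ⊆ 11011- [E]
  m55 ⊆ 1-0111,110-11,11011-
  m59 ⊆ 11-011 [E]
  m60 ⊆ -11100,1-1100,11110-
  m61 ⊆ 11110- [E]
E = {-11100, 0-1010, 00-01-, 0000-1, 001-10, 011001, 011111, 11-011, 11011-, 11110-}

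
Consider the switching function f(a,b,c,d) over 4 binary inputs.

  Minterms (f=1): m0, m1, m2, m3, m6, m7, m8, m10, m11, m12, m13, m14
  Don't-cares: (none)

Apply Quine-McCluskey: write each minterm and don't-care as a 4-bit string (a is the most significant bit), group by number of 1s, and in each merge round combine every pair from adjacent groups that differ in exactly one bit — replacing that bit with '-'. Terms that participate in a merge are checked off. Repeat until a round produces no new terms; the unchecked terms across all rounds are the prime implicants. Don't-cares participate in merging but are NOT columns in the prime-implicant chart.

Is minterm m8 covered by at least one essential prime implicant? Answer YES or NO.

NO

size-2^0 implicants → 0000(✓)  0001(✓)  0010(✓)  0011(✓)  0110(✓)  0111(✓)  1000(✓)  1010(✓)  1011(✓)  1100(✓)  1101(✓)  1110(✓)
size-2^1 implicants → -000(✓)  -010(✓)  -011(✓)  -110(✓)  0-10(✓)  0-11(✓)  00-0(✓)  00-1(✓)  000-(✓)  001-(✓)  011-(✓)  1-00(✓)  1-10(✓)  10-0(✓)  101-(✓)  11-0(✓)  110-
size-2^2 implicants → --10  -0-0  -01-  0-1-  00--  1--0
Unchecked terms (primes): --10, -0-0, -01-, 0-1-, 00--, 1--0, 110-
Minterm coverage:
  m0 ⊆ -0-0,00--
  m1 ⊆ 00-- [E]
  m2 ⊆ --10,-0-0,-01-,0-1-,00--
  m3 ⊆ -01-,0-1-,00--
  m6 ⊆ --10,0-1-
  m7 ⊆ 0-1- [E]
  m8 ⊆ -0-0,1--0
  m10 ⊆ --10,-0-0,-01-,1--0
  m11 ⊆ -01- [E]
  m12 ⊆ 1--0,110-
  m13 ⊆ 110- [E]
  m14 ⊆ --10,1--0
E = {-01-, 0-1-, 00--, 110-}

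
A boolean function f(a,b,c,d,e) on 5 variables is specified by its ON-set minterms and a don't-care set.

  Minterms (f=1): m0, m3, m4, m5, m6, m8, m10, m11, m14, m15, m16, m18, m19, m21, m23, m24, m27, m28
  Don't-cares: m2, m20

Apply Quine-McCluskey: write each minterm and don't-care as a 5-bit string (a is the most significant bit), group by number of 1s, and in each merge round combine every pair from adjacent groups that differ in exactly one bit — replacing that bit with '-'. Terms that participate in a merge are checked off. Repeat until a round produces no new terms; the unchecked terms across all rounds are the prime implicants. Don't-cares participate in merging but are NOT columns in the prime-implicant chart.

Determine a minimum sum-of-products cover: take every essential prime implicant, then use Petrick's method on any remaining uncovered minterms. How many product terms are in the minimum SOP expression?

size-2^0 implicants → 00000(✓)  00010(✓)  00011(✓)  00100(✓)  00101(✓)  00110(✓)  01000(✓)  01010(✓)  01011(✓)  01110(✓)  01111(✓)  10000(✓)  10010(✓)  10011(✓)  10100(✓)  10101(✓)  10111(✓)  11000(✓)  11011(✓)  11100(✓)
size-2^1 implicants → -0000(✓)  -0010(✓)  -0011(✓)  -0100(✓)  -0101(✓)  -1000(✓)  -1011(✓)  0-000(✓)  0-010(✓)  0-011(✓)  0-110(✓)  00-00(✓)  00-10(✓)  000-0(✓)  0001-(✓)  001-0(✓)  0010-(✓)  01-10(✓)  01-11(✓)  010-0(✓)  0101-(✓)  0111-(✓)  1-000(✓)  1-011(✓)  1-100(✓)  10-00(✓)  10-11  100-0(✓)  1001-(✓)  101-1  1010-(✓)  11-00(✓)
size-2^2 implicants → --000  --011  -0-00  -00-0  -001-  -010-  0--10  0-0-0  0-01-  00--0  01-1-  1--00
Unchecked terms (primes): --000, --011, -0-00, -00-0, -001-, -010-, 0--10, 0-0-0, 0-01-, 00--0, 01-1-, 1--00, 10-11, 101-1
Minterm coverage:
  m0 ⊆ --000,-0-00,-00-0,0-0-0,00--0
  m3 ⊆ --011,-001-,0-01-
  m4 ⊆ -0-00,-010-,00--0
  m5 ⊆ -010- [E]
  m6 ⊆ 0--10,00--0
  m8 ⊆ --000,0-0-0
  m10 ⊆ 0--10,0-0-0,0-01-,01-1-
  m11 ⊆ --011,0-01-,01-1-
  m14 ⊆ 0--10,01-1-
  m15 ⊆ 01-1- [E]
  m16 ⊆ --000,-0-00,-00-0,1--00
  m18 ⊆ -00-0,-001-
  m19 ⊆ --011,-001-,10-11
  m21 ⊆ -010-,101-1
  m23 ⊆ 10-11,101-1
  m24 ⊆ --000,1--00
  m27 ⊆ --011 [E]
  m28 ⊆ 1--00 [E]
E = {--011, -010-, 01-1-, 1--00}
Petrick residual → --000, -00-0, 0--10, 10-11
Cover = c'd'e' + c'de + b'c'e' + b'cd' + a'de' + a'bd + ad'e' + ab'de  |cover|=8

8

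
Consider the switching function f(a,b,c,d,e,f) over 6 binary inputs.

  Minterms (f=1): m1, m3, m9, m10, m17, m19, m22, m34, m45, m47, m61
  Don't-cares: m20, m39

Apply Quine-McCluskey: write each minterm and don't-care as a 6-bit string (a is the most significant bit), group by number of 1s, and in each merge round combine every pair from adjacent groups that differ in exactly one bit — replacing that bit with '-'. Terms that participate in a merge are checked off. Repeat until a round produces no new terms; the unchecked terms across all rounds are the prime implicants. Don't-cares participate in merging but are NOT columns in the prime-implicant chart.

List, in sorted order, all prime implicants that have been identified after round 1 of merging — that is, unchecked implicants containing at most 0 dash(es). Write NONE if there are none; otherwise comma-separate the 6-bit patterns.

Round 0: 000001✓ 000011✓ 001001✓ 001010 010001✓ 010011✓ 010100✓ 010110✓ 100010 100111✓ 101101✓ 101111✓ 111101✓
Round 1: 0-0001✓ 0-0011✓ 00-001 0000-1✓ 0100-1✓ 0101-0 1-1101 10-111 1011-1
Round 2: 0-00-1
PIs = {0-00-1, 00-001, 001010, 0101-0, 1-1101, 10-111, 100010, 1011-1}

001010, 100010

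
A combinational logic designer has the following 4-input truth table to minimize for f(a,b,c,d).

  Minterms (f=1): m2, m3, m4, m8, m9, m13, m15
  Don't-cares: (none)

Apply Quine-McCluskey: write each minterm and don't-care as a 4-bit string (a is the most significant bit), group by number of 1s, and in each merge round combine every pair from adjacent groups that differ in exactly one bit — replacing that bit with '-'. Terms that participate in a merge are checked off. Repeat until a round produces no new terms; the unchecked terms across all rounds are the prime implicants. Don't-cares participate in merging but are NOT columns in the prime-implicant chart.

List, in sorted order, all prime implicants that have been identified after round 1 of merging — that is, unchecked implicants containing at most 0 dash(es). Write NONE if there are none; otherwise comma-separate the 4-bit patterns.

0100

[col 0] 0010*, 0011*, 0100, 1000*, 1001*, 1101*, 1111*
[col 1] 001-, 1-01, 100-, 11-1
Prime implicants: 001-, 0100, 1-01, 100-, 11-1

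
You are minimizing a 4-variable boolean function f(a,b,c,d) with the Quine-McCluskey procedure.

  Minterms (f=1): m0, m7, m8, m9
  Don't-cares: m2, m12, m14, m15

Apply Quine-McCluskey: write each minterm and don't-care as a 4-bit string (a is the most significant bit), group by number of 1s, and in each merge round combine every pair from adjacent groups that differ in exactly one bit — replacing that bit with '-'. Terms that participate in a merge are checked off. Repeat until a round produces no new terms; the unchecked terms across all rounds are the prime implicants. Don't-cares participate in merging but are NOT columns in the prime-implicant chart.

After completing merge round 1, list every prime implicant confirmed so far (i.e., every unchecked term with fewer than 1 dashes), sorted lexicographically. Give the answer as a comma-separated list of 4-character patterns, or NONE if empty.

NONE

Round 0: 0000✓ 0010✓ 0111✓ 1000✓ 1001✓ 1100✓ 1110✓ 1111✓
Round 1: -000 -111 00-0 1-00 100- 11-0 111-
PIs = {-000, -111, 00-0, 1-00, 100-, 11-0, 111-}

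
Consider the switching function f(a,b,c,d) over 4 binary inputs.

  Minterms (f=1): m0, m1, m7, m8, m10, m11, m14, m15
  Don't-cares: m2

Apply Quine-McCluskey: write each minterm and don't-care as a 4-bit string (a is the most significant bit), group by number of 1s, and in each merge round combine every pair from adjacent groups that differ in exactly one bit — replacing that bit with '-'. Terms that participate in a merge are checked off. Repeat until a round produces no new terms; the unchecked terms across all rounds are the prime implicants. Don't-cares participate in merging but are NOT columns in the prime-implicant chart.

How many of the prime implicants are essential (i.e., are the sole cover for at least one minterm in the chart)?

4

size-2^0 implicants → 0000(✓)  0001(✓)  0010(✓)  0111(✓)  1000(✓)  1010(✓)  1011(✓)  1110(✓)  1111(✓)
size-2^1 implicants → -000(✓)  -010(✓)  -111  00-0(✓)  000-  1-10(✓)  1-11(✓)  10-0(✓)  101-(✓)  111-(✓)
size-2^2 implicants → -0-0  1-1-
Unchecked terms (primes): -0-0, -111, 000-, 1-1-
Minterm coverage:
  m0 ⊆ -0-0,000-
  m1 ⊆ 000- [E]
  m7 ⊆ -111 [E]
  m8 ⊆ -0-0 [E]
  m10 ⊆ -0-0,1-1-
  m11 ⊆ 1-1- [E]
  m14 ⊆ 1-1- [E]
  m15 ⊆ -111,1-1-
E = {-0-0, -111, 000-, 1-1-}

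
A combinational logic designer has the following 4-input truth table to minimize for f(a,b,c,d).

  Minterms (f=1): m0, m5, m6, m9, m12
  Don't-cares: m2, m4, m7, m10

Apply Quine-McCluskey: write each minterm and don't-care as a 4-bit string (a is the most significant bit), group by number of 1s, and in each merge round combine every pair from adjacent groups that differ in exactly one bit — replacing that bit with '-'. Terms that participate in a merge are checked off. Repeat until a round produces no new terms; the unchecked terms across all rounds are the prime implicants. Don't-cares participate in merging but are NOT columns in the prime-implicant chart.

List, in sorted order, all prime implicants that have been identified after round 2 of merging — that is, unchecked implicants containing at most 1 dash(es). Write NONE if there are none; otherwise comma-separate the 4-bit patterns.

-010, -100, 1001

Round 0: 0000✓ 0010✓ 0100✓ 0101✓ 0110✓ 0111✓ 1001 1010✓ 1100✓
Round 1: -010 -100 0-00✓ 0-10✓ 00-0✓ 01-0✓ 01-1✓ 010-✓ 011-✓
Round 2: 0--0 01--
PIs = {-010, -100, 0--0, 01--, 1001}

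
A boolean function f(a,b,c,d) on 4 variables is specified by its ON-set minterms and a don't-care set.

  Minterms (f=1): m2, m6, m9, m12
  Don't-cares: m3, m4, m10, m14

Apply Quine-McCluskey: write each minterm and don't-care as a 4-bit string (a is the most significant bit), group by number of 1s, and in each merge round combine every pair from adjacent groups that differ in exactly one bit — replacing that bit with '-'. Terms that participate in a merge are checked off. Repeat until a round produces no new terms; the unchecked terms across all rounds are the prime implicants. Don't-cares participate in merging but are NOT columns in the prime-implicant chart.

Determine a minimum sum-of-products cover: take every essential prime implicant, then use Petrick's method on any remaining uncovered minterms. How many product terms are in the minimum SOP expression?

[col 0] 0010*, 0011*, 0100*, 0110*, 1001, 1010*, 1100*, 1110*
[col 1] -010*, -100*, -110*, 0-10*, 001-, 01-0*, 1-10*, 11-0*
[col 2] --10, -1-0
Prime implicants: --10, -1-0, 001-, 1001
PI chart (minterm → PIs covering it):
  2 | --10,001-
  6 | --10,-1-0
  9 | 1001  (sole → essential)
  12 | -1-0  (sole → essential)
Essential prime implicants: -1-0, 1001
Petrick residual → --10
Minimum SOP uses 3 PIs: cd' + bd' + ab'c'd

3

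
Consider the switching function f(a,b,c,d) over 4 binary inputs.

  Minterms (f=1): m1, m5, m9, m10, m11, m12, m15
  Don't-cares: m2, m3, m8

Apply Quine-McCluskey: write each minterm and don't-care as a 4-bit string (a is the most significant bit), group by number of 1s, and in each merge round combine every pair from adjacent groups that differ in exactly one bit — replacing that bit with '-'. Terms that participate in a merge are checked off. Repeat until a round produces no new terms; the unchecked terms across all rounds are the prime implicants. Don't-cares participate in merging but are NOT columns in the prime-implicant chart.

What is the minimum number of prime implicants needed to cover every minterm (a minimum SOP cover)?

[col 0] 0001*, 0010*, 0011*, 0101*, 1000*, 1001*, 1010*, 1011*, 1100*, 1111*
[col 1] -001*, -010*, -011*, 0-01, 00-1*, 001-*, 1-00, 1-11, 10-0*, 10-1*, 100-*, 101-*
[col 2] -0-1, -01-, 10--
Prime implicants: -0-1, -01-, 0-01, 1-00, 1-11, 10--
PI chart (minterm → PIs covering it):
  1 | -0-1,0-01
  5 | 0-01  (sole → essential)
  9 | -0-1,10--
  10 | -01-,10--
  11 | -0-1,-01-,1-11,10--
  12 | 1-00  (sole → essential)
  15 | 1-11  (sole → essential)
Essential prime implicants: 0-01, 1-00, 1-11
Petrick residual → 10--
Minimum SOP uses 4 PIs: a'c'd + ac'd' + acd + ab'

4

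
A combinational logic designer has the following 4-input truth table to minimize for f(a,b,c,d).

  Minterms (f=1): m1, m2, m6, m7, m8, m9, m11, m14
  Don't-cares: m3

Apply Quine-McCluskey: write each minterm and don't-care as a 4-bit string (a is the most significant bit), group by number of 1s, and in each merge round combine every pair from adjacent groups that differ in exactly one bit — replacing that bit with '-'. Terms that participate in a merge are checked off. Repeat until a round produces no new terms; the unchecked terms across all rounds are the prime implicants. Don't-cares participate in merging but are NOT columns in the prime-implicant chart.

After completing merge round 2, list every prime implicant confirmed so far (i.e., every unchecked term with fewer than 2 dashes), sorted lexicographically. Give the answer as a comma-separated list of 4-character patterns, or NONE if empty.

-110, 100-

Round 0: 0001✓ 0010✓ 0011✓ 0110✓ 0111✓ 1000✓ 1001✓ 1011✓ 1110✓
Round 1: -001✓ -011✓ -110 0-10✓ 0-11✓ 00-1✓ 001-✓ 011-✓ 10-1✓ 100-
Round 2: -0-1 0-1-
PIs = {-0-1, -110, 0-1-, 100-}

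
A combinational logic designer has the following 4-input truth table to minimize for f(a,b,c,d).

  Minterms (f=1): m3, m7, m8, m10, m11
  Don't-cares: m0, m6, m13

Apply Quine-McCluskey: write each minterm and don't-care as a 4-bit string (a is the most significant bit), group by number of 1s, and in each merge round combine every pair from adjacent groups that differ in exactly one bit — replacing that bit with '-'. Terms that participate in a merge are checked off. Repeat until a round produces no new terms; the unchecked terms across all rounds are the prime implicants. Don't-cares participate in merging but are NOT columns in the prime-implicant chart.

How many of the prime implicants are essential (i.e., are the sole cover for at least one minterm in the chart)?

0

Round 0: 0000✓ 0011✓ 0110✓ 0111✓ 1000✓ 1010✓ 1011✓ 1101
Round 1: -000 -011 0-11 011- 10-0 101-
PIs = {-000, -011, 0-11, 011-, 10-0, 101-, 1101}
Coverage chart:
  m3: -011,0-11
  m7: 0-11,011-
  m8: -000,10-0
  m10: 10-0,101-
  m11: -011,101-
(no essential prime implicants)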